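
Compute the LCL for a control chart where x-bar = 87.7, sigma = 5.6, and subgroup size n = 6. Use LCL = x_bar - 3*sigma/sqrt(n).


LCL = 87.7 - 3 * 5.6 / sqrt(6)

80.84


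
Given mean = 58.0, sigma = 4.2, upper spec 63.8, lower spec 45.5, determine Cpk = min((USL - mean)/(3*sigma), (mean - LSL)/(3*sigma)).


Cpu = (63.8 - 58.0) / (3 * 4.2) = 0.46
Cpl = (58.0 - 45.5) / (3 * 4.2) = 0.99
Cpk = min(0.46, 0.99) = 0.46

0.46


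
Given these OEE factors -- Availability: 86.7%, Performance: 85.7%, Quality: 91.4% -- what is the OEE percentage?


Formula: OEE = Availability * Performance * Quality / 10000
A * P = 86.7% * 85.7% / 100 = 74.3%
OEE = 74.3% * 91.4% / 100 = 67.9%

67.9%


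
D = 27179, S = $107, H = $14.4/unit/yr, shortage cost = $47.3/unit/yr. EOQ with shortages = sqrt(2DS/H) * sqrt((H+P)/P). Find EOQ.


Formula: EOQ* = sqrt(2DS/H) * sqrt((H+P)/P)
Base EOQ = sqrt(2*27179*107/14.4) = 635.54 units
Correction = sqrt((14.4+47.3)/47.3) = 1.14212
EOQ* = 635.54 * 1.14212 = 725.9 units

725.9 units


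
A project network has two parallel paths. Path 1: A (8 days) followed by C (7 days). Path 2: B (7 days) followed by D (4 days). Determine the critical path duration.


Path 1 = 8 + 7 = 15 days
Path 2 = 7 + 4 = 11 days
Duration = max(15, 11) = 15 days

15 days


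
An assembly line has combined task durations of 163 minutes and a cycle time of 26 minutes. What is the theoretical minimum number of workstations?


Formula: N_min = ceil(Sum of Task Times / Cycle Time)
N_min = ceil(163 min / 26 min) = ceil(6.2692)
N_min = 7 stations

7


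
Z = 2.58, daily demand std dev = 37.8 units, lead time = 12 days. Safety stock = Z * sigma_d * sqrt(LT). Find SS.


Formula: SS = z * sigma_d * sqrt(LT)
sqrt(LT) = sqrt(12) = 3.4641
SS = 2.58 * 37.8 * 3.4641
SS = 337.8 units

337.8 units


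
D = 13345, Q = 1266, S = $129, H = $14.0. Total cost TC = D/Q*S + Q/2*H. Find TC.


TC = 13345/1266 * 129 + 1266/2 * 14.0

$10221.80


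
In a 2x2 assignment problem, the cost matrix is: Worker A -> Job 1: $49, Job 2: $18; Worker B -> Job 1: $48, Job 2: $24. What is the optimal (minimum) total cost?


Option 1: A->1 + B->2 = $49 + $24 = $73
Option 2: A->2 + B->1 = $18 + $48 = $66
Min cost = min($73, $66) = $66

$66


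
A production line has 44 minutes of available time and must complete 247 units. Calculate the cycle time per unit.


Formula: CT = Available Time / Number of Units
CT = 44 min / 247 units
CT = 0.18 min/unit

0.18 min/unit


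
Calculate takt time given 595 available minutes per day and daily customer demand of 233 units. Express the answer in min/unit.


Formula: Takt Time = Available Production Time / Customer Demand
Takt = 595 min/day / 233 units/day
Takt = 2.55 min/unit

2.55 min/unit


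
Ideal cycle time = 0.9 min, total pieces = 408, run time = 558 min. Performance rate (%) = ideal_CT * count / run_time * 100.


Formula: Performance = (Ideal CT * Total Count) / Run Time * 100
Ideal output time = 0.9 * 408 = 367.2 min
Performance = 367.2 / 558 * 100 = 65.8%

65.8%


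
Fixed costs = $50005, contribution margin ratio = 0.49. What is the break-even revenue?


Formula: BER = Fixed Costs / Contribution Margin Ratio
BER = $50005 / 0.49
BER = $102051.02 (to the nearest cent)

$102051.02


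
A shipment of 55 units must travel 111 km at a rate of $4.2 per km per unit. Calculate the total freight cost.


TC = dist * cost * units = 111 * 4.2 * 55 = $25641.00

$25641.00


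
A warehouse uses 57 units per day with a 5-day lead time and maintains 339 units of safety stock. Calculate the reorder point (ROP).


Formula: ROP = (Daily Demand * Lead Time) + Safety Stock
Demand during lead time = 57 * 5 = 285 units
ROP = 285 + 339 = 624 units

624 units


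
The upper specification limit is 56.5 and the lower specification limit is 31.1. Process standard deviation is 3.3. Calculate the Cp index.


Cp = (56.5 - 31.1) / (6 * 3.3)

1.28


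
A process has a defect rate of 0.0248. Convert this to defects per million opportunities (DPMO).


DPMO = defect_rate * 1000000 = 0.0248 * 1000000

24800


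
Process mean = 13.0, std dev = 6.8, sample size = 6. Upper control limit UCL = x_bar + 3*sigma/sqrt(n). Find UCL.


UCL = 13.0 + 3 * 6.8 / sqrt(6)

21.33


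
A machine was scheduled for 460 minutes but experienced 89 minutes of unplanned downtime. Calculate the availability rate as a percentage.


Formula: Availability = (Planned Time - Downtime) / Planned Time * 100
Uptime = 460 - 89 = 371 min
Availability = 371 / 460 * 100 = 80.7%

80.7%


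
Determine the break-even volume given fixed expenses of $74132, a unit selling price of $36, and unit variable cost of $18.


Formula: BEQ = Fixed Costs / (Price - Variable Cost)
Contribution margin = $36 - $18 = $18/unit
BEQ = ceil($74132 / $18/unit) = ceil(4118.44) = 4119 units

4119 units


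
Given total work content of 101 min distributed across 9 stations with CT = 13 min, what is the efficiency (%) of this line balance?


Formula: Efficiency = Sum of Task Times / (N_stations * CT) * 100
Total station capacity = 9 stations * 13 min = 117 min
Efficiency = 101 / 117 * 100 = 86.3%

86.3%


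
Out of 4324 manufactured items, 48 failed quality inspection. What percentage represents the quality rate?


Formula: Quality Rate = Good Pieces / Total Pieces * 100
Good pieces = 4324 - 48 = 4276
QR = 4276 / 4324 * 100 = 98.9%

98.9%


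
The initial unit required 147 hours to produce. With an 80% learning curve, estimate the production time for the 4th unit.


Formula: T_n = T_1 * (learning_rate)^(log2(n)) where learning_rate = rate/100
Doublings = log2(4) = 2
T_n = 147 * 0.8^2
T_n = 147 * 0.64 = 94.1 hours

94.1 hours


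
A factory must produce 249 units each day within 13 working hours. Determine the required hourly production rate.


Formula: Production Rate = Daily Demand / Available Hours
Rate = 249 units/day / 13 hours/day
Rate = 19.2 units/hour

19.2 units/hour


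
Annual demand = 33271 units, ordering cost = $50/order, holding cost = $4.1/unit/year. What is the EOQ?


Formula: EOQ = sqrt(2 * D * S / H)
Numerator: 2 * 33271 * 50 = 3327100
2DS/H = 3327100 / 4.1 = 811487.8
EOQ = sqrt(811487.8) = 900.8 units

900.8 units


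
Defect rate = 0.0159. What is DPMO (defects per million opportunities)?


DPMO = defect_rate * 1000000 = 0.0159 * 1000000

15900


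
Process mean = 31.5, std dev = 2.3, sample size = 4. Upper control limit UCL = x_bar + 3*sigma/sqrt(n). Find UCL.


UCL = 31.5 + 3 * 2.3 / sqrt(4)

34.95


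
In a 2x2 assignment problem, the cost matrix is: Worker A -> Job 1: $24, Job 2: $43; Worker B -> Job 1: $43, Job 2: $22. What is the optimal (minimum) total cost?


Option 1: A->1 + B->2 = $24 + $22 = $46
Option 2: A->2 + B->1 = $43 + $43 = $86
Min cost = min($46, $86) = $46

$46


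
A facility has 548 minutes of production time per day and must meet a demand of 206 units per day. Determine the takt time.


Formula: Takt Time = Available Production Time / Customer Demand
Takt = 548 min/day / 206 units/day
Takt = 2.66 min/unit

2.66 min/unit


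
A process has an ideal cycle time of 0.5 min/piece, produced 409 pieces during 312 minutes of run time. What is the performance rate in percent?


Formula: Performance = (Ideal CT * Total Count) / Run Time * 100
Ideal output time = 0.5 * 409 = 204.5 min
Performance = 204.5 / 312 * 100 = 65.5%

65.5%


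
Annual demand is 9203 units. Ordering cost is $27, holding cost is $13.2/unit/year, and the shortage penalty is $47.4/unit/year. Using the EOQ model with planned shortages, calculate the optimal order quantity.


Formula: EOQ* = sqrt(2DS/H) * sqrt((H+P)/P)
Base EOQ = sqrt(2*9203*27/13.2) = 194.03 units
Correction = sqrt((13.2+47.4)/47.4) = 1.1307
EOQ* = 194.03 * 1.1307 = 219.4 units

219.4 units


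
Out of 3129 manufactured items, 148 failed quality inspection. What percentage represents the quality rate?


Formula: Quality Rate = Good Pieces / Total Pieces * 100
Good pieces = 3129 - 148 = 2981
QR = 2981 / 3129 * 100 = 95.3%

95.3%


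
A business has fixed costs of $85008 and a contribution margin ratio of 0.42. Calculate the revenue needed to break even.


Formula: BER = Fixed Costs / Contribution Margin Ratio
BER = $85008 / 0.42
BER = $202400.00 (to the nearest cent)

$202400.00


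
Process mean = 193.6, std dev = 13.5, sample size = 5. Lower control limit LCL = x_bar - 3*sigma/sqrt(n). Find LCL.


LCL = 193.6 - 3 * 13.5 / sqrt(5)

175.49


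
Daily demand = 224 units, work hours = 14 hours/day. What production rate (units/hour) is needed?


Formula: Production Rate = Daily Demand / Available Hours
Rate = 224 units/day / 14 hours/day
Rate = 16.0 units/hour

16.0 units/hour


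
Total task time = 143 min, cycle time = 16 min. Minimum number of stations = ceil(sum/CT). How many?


Formula: N_min = ceil(Sum of Task Times / Cycle Time)
N_min = ceil(143 min / 16 min) = ceil(8.9375)
N_min = 9 stations

9


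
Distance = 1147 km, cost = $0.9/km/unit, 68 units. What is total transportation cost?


TC = dist * cost * units = 1147 * 0.9 * 68 = $70196.40

$70196.40


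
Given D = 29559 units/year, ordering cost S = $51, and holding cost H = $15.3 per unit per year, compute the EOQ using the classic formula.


Formula: EOQ = sqrt(2 * D * S / H)
Numerator: 2 * 29559 * 51 = 3015018
2DS/H = 3015018 / 15.3 = 197060.0
EOQ = sqrt(197060.0) = 443.9 units

443.9 units


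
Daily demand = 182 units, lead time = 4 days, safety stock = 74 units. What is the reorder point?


Formula: ROP = (Daily Demand * Lead Time) + Safety Stock
Demand during lead time = 182 * 4 = 728 units
ROP = 728 + 74 = 802 units

802 units


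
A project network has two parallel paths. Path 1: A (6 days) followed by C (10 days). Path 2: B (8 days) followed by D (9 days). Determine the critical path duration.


Path 1 = 6 + 10 = 16 days
Path 2 = 8 + 9 = 17 days
Duration = max(16, 17) = 17 days

17 days


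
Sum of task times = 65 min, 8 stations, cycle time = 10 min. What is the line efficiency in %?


Formula: Efficiency = Sum of Task Times / (N_stations * CT) * 100
Total station capacity = 8 stations * 10 min = 80 min
Efficiency = 65 / 80 * 100 = 81.3%

81.3%


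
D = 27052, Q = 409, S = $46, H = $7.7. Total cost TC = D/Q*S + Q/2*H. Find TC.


TC = 27052/409 * 46 + 409/2 * 7.7

$4617.17


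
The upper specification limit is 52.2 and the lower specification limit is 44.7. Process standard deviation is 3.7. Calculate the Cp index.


Cp = (52.2 - 44.7) / (6 * 3.7)

0.34


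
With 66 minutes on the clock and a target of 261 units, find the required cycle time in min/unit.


Formula: CT = Available Time / Number of Units
CT = 66 min / 261 units
CT = 0.25 min/unit

0.25 min/unit


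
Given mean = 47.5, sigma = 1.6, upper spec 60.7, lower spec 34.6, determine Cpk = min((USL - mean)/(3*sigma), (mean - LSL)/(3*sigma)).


Cpu = (60.7 - 47.5) / (3 * 1.6) = 2.75
Cpl = (47.5 - 34.6) / (3 * 1.6) = 2.69
Cpk = min(2.75, 2.69) = 2.69

2.69


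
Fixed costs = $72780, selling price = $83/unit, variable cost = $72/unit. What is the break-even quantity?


Formula: BEQ = Fixed Costs / (Price - Variable Cost)
Contribution margin = $83 - $72 = $11/unit
BEQ = ceil($72780 / $11/unit) = ceil(6616.36) = 6617 units

6617 units


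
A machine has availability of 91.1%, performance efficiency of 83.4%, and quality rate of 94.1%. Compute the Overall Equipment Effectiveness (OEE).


Formula: OEE = Availability * Performance * Quality / 10000
A * P = 91.1% * 83.4% / 100 = 75.98%
OEE = 75.98% * 94.1% / 100 = 71.5%

71.5%


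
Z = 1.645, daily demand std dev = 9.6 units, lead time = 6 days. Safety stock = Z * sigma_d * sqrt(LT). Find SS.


Formula: SS = z * sigma_d * sqrt(LT)
sqrt(LT) = sqrt(6) = 2.4495
SS = 1.645 * 9.6 * 2.4495
SS = 38.7 units

38.7 units


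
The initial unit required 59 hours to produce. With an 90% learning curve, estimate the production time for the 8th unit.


Formula: T_n = T_1 * (learning_rate)^(log2(n)) where learning_rate = rate/100
Doublings = log2(8) = 3
T_n = 59 * 0.9^3
T_n = 59 * 0.729 = 43.0 hours

43.0 hours


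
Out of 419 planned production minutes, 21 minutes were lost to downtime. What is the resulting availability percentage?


Formula: Availability = (Planned Time - Downtime) / Planned Time * 100
Uptime = 419 - 21 = 398 min
Availability = 398 / 419 * 100 = 95.0%

95.0%


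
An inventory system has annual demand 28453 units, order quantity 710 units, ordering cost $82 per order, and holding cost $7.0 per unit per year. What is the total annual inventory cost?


TC = 28453/710 * 82 + 710/2 * 7.0

$5771.12


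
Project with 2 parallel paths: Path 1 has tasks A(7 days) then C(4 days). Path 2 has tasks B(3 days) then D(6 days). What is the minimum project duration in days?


Path 1 = 7 + 4 = 11 days
Path 2 = 3 + 6 = 9 days
Duration = max(11, 9) = 11 days

11 days


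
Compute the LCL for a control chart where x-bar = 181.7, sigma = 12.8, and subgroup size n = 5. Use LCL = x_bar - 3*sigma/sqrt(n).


LCL = 181.7 - 3 * 12.8 / sqrt(5)

164.53


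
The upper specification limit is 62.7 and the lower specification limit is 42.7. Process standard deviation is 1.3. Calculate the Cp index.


Cp = (62.7 - 42.7) / (6 * 1.3)

2.56


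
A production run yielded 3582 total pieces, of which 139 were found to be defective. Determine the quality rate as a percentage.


Formula: Quality Rate = Good Pieces / Total Pieces * 100
Good pieces = 3582 - 139 = 3443
QR = 3443 / 3582 * 100 = 96.1%

96.1%


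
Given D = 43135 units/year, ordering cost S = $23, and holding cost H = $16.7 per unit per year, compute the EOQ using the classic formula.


Formula: EOQ = sqrt(2 * D * S / H)
Numerator: 2 * 43135 * 23 = 1984210
2DS/H = 1984210 / 16.7 = 118815.0
EOQ = sqrt(118815.0) = 344.7 units

344.7 units


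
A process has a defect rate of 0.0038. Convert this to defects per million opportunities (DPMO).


DPMO = defect_rate * 1000000 = 0.0038 * 1000000

3800


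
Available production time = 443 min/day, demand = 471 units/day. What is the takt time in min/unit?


Formula: Takt Time = Available Production Time / Customer Demand
Takt = 443 min/day / 471 units/day
Takt = 0.94 min/unit

0.94 min/unit


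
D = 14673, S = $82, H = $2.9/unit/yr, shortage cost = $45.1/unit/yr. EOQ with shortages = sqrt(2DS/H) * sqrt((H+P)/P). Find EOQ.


Formula: EOQ* = sqrt(2DS/H) * sqrt((H+P)/P)
Base EOQ = sqrt(2*14673*82/2.9) = 910.92 units
Correction = sqrt((2.9+45.1)/45.1) = 1.03165
EOQ* = 910.92 * 1.03165 = 939.8 units

939.8 units


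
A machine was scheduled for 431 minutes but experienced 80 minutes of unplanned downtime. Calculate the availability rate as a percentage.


Formula: Availability = (Planned Time - Downtime) / Planned Time * 100
Uptime = 431 - 80 = 351 min
Availability = 351 / 431 * 100 = 81.4%

81.4%


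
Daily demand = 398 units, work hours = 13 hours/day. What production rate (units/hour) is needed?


Formula: Production Rate = Daily Demand / Available Hours
Rate = 398 units/day / 13 hours/day
Rate = 30.6 units/hour

30.6 units/hour


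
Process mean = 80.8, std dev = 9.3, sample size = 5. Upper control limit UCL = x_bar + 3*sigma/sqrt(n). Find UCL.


UCL = 80.8 + 3 * 9.3 / sqrt(5)

93.28


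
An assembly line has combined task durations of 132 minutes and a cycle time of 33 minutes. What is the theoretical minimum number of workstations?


Formula: N_min = ceil(Sum of Task Times / Cycle Time)
N_min = ceil(132 min / 33 min) = ceil(4.0)
N_min = 4 stations

4


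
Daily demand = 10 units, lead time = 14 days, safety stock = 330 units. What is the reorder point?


Formula: ROP = (Daily Demand * Lead Time) + Safety Stock
Demand during lead time = 10 * 14 = 140 units
ROP = 140 + 330 = 470 units

470 units


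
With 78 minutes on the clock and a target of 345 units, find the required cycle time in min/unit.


Formula: CT = Available Time / Number of Units
CT = 78 min / 345 units
CT = 0.23 min/unit

0.23 min/unit


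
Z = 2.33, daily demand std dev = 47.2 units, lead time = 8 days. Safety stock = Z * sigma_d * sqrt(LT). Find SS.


Formula: SS = z * sigma_d * sqrt(LT)
sqrt(LT) = sqrt(8) = 2.8284
SS = 2.33 * 47.2 * 2.8284
SS = 311.1 units

311.1 units


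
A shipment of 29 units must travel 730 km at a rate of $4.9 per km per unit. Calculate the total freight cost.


TC = dist * cost * units = 730 * 4.9 * 29 = $103733.00

$103733.00


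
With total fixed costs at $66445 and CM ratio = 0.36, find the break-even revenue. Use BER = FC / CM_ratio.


Formula: BER = Fixed Costs / Contribution Margin Ratio
BER = $66445 / 0.36
BER = $184569.44 (to the nearest cent)

$184569.44


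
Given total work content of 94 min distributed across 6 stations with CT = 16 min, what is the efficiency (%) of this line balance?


Formula: Efficiency = Sum of Task Times / (N_stations * CT) * 100
Total station capacity = 6 stations * 16 min = 96 min
Efficiency = 94 / 96 * 100 = 97.9%

97.9%


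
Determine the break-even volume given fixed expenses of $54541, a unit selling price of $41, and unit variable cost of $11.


Formula: BEQ = Fixed Costs / (Price - Variable Cost)
Contribution margin = $41 - $11 = $30/unit
BEQ = ceil($54541 / $30/unit) = ceil(1818.03) = 1819 units

1819 units


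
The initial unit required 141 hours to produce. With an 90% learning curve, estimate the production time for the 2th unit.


Formula: T_n = T_1 * (learning_rate)^(log2(n)) where learning_rate = rate/100
Doublings = log2(2) = 1
T_n = 141 * 0.9^1
T_n = 141 * 0.9 = 126.9 hours

126.9 hours


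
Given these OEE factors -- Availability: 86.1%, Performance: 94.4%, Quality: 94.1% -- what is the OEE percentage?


Formula: OEE = Availability * Performance * Quality / 10000
A * P = 86.1% * 94.4% / 100 = 81.28%
OEE = 81.28% * 94.1% / 100 = 76.5%

76.5%


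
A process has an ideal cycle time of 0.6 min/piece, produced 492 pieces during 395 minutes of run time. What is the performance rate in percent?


Formula: Performance = (Ideal CT * Total Count) / Run Time * 100
Ideal output time = 0.6 * 492 = 295.2 min
Performance = 295.2 / 395 * 100 = 74.7%

74.7%


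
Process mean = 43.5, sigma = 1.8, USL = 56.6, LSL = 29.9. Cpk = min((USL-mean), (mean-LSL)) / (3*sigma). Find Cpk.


Cpu = (56.6 - 43.5) / (3 * 1.8) = 2.43
Cpl = (43.5 - 29.9) / (3 * 1.8) = 2.52
Cpk = min(2.43, 2.52) = 2.43

2.43


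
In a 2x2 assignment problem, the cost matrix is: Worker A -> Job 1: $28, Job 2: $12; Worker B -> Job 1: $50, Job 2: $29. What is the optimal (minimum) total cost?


Option 1: A->1 + B->2 = $28 + $29 = $57
Option 2: A->2 + B->1 = $12 + $50 = $62
Min cost = min($57, $62) = $57

$57


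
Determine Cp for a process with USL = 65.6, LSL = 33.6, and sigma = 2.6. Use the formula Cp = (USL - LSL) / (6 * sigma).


Cp = (65.6 - 33.6) / (6 * 2.6)

2.05


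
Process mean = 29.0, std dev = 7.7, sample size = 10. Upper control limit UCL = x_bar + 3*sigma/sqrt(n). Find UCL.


UCL = 29.0 + 3 * 7.7 / sqrt(10)

36.3


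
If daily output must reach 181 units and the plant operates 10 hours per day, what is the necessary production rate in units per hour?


Formula: Production Rate = Daily Demand / Available Hours
Rate = 181 units/day / 10 hours/day
Rate = 18.1 units/hour

18.1 units/hour


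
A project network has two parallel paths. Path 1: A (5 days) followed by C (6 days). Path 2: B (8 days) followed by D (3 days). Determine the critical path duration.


Path 1 = 5 + 6 = 11 days
Path 2 = 8 + 3 = 11 days
Duration = max(11, 11) = 11 days

11 days


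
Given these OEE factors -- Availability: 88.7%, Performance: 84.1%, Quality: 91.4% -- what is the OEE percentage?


Formula: OEE = Availability * Performance * Quality / 10000
A * P = 88.7% * 84.1% / 100 = 74.6%
OEE = 74.6% * 91.4% / 100 = 68.2%

68.2%


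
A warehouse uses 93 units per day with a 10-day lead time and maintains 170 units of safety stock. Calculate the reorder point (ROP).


Formula: ROP = (Daily Demand * Lead Time) + Safety Stock
Demand during lead time = 93 * 10 = 930 units
ROP = 930 + 170 = 1100 units

1100 units


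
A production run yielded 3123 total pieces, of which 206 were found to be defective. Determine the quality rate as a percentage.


Formula: Quality Rate = Good Pieces / Total Pieces * 100
Good pieces = 3123 - 206 = 2917
QR = 2917 / 3123 * 100 = 93.4%

93.4%


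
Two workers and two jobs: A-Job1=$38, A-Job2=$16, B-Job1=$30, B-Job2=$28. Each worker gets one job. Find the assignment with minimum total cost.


Option 1: A->1 + B->2 = $38 + $28 = $66
Option 2: A->2 + B->1 = $16 + $30 = $46
Min cost = min($66, $46) = $46

$46


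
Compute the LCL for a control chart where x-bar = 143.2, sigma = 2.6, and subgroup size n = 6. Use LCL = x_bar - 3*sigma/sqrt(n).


LCL = 143.2 - 3 * 2.6 / sqrt(6)

140.02


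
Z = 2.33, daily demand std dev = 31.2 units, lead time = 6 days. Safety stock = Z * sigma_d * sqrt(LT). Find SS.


Formula: SS = z * sigma_d * sqrt(LT)
sqrt(LT) = sqrt(6) = 2.4495
SS = 2.33 * 31.2 * 2.4495
SS = 178.1 units

178.1 units


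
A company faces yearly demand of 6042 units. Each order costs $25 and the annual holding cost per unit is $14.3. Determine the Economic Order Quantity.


Formula: EOQ = sqrt(2 * D * S / H)
Numerator: 2 * 6042 * 25 = 302100
2DS/H = 302100 / 14.3 = 21125.9
EOQ = sqrt(21125.9) = 145.3 units

145.3 units


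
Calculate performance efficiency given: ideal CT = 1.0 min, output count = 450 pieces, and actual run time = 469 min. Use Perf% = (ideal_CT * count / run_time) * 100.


Formula: Performance = (Ideal CT * Total Count) / Run Time * 100
Ideal output time = 1.0 * 450 = 450.0 min
Performance = 450.0 / 469 * 100 = 95.9%

95.9%


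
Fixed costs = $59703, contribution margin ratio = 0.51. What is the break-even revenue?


Formula: BER = Fixed Costs / Contribution Margin Ratio
BER = $59703 / 0.51
BER = $117064.71 (to the nearest cent)

$117064.71


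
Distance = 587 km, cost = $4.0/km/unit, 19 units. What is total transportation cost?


TC = dist * cost * units = 587 * 4.0 * 19 = $44612.00

$44612.00


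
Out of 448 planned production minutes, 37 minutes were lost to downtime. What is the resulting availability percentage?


Formula: Availability = (Planned Time - Downtime) / Planned Time * 100
Uptime = 448 - 37 = 411 min
Availability = 411 / 448 * 100 = 91.7%

91.7%


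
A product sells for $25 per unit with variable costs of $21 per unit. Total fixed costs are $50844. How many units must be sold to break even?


Formula: BEQ = Fixed Costs / (Price - Variable Cost)
Contribution margin = $25 - $21 = $4/unit
BEQ = ceil($50844 / $4/unit) = ceil(12711.0) = 12711 units

12711 units


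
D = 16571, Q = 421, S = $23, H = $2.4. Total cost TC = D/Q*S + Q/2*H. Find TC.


TC = 16571/421 * 23 + 421/2 * 2.4

$1410.50


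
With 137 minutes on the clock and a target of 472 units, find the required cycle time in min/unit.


Formula: CT = Available Time / Number of Units
CT = 137 min / 472 units
CT = 0.29 min/unit

0.29 min/unit


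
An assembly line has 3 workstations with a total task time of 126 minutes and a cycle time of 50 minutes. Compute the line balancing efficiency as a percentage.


Formula: Efficiency = Sum of Task Times / (N_stations * CT) * 100
Total station capacity = 3 stations * 50 min = 150 min
Efficiency = 126 / 150 * 100 = 84.0%

84.0%


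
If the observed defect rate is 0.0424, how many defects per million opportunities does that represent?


DPMO = defect_rate * 1000000 = 0.0424 * 1000000

42400


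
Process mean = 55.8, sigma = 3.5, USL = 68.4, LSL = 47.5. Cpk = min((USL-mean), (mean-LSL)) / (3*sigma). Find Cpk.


Cpu = (68.4 - 55.8) / (3 * 3.5) = 1.2
Cpl = (55.8 - 47.5) / (3 * 3.5) = 0.79
Cpk = min(1.2, 0.79) = 0.79

0.79


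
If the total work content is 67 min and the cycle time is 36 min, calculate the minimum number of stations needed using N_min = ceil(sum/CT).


Formula: N_min = ceil(Sum of Task Times / Cycle Time)
N_min = ceil(67 min / 36 min) = ceil(1.8611)
N_min = 2 stations

2


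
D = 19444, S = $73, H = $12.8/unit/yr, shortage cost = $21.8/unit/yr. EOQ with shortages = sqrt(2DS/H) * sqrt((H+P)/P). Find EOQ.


Formula: EOQ* = sqrt(2DS/H) * sqrt((H+P)/P)
Base EOQ = sqrt(2*19444*73/12.8) = 470.94 units
Correction = sqrt((12.8+21.8)/21.8) = 1.25982
EOQ* = 470.94 * 1.25982 = 593.3 units

593.3 units


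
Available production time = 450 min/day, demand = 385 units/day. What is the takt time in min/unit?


Formula: Takt Time = Available Production Time / Customer Demand
Takt = 450 min/day / 385 units/day
Takt = 1.17 min/unit

1.17 min/unit


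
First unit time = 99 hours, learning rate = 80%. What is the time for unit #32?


Formula: T_n = T_1 * (learning_rate)^(log2(n)) where learning_rate = rate/100
Doublings = log2(32) = 5
T_n = 99 * 0.8^5
T_n = 99 * 0.3277 = 32.4 hours

32.4 hours


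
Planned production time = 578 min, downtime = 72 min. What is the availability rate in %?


Formula: Availability = (Planned Time - Downtime) / Planned Time * 100
Uptime = 578 - 72 = 506 min
Availability = 506 / 578 * 100 = 87.5%

87.5%


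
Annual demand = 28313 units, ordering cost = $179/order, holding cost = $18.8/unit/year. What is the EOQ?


Formula: EOQ = sqrt(2 * D * S / H)
Numerator: 2 * 28313 * 179 = 10136054
2DS/H = 10136054 / 18.8 = 539151.8
EOQ = sqrt(539151.8) = 734.3 units

734.3 units


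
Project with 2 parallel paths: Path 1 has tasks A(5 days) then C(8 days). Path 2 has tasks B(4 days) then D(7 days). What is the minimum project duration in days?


Path 1 = 5 + 8 = 13 days
Path 2 = 4 + 7 = 11 days
Duration = max(13, 11) = 13 days

13 days


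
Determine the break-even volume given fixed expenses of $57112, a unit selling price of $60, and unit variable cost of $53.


Formula: BEQ = Fixed Costs / (Price - Variable Cost)
Contribution margin = $60 - $53 = $7/unit
BEQ = ceil($57112 / $7/unit) = ceil(8158.86) = 8159 units

8159 units


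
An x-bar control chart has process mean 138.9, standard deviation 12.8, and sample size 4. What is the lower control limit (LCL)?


LCL = 138.9 - 3 * 12.8 / sqrt(4)

119.7


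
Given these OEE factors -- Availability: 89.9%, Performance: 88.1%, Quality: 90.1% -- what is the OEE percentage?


Formula: OEE = Availability * Performance * Quality / 10000
A * P = 89.9% * 88.1% / 100 = 79.2%
OEE = 79.2% * 90.1% / 100 = 71.4%

71.4%


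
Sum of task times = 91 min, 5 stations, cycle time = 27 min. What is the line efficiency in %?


Formula: Efficiency = Sum of Task Times / (N_stations * CT) * 100
Total station capacity = 5 stations * 27 min = 135 min
Efficiency = 91 / 135 * 100 = 67.4%

67.4%


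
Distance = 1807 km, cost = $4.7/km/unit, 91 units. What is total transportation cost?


TC = dist * cost * units = 1807 * 4.7 * 91 = $772853.90

$772853.90


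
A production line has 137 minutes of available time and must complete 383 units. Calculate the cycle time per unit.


Formula: CT = Available Time / Number of Units
CT = 137 min / 383 units
CT = 0.36 min/unit

0.36 min/unit


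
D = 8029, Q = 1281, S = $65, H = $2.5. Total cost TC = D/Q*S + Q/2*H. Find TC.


TC = 8029/1281 * 65 + 1281/2 * 2.5

$2008.65


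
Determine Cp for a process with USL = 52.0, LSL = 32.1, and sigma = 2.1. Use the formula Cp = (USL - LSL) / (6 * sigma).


Cp = (52.0 - 32.1) / (6 * 2.1)

1.58


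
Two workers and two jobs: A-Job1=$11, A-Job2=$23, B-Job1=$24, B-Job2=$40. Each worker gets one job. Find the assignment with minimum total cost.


Option 1: A->1 + B->2 = $11 + $40 = $51
Option 2: A->2 + B->1 = $23 + $24 = $47
Min cost = min($51, $47) = $47

$47


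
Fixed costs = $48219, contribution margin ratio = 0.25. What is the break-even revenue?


Formula: BER = Fixed Costs / Contribution Margin Ratio
BER = $48219 / 0.25
BER = $192876.00 (to the nearest cent)

$192876.00


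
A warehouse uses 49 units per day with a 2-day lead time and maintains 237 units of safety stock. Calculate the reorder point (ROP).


Formula: ROP = (Daily Demand * Lead Time) + Safety Stock
Demand during lead time = 49 * 2 = 98 units
ROP = 98 + 237 = 335 units

335 units


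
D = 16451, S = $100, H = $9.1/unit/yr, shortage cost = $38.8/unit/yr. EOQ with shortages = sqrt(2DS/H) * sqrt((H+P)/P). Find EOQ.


Formula: EOQ* = sqrt(2DS/H) * sqrt((H+P)/P)
Base EOQ = sqrt(2*16451*100/9.1) = 601.3 units
Correction = sqrt((9.1+38.8)/38.8) = 1.1111
EOQ* = 601.3 * 1.1111 = 668.1 units

668.1 units


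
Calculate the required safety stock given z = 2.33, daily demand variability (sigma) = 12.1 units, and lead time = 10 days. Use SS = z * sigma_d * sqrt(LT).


Formula: SS = z * sigma_d * sqrt(LT)
sqrt(LT) = sqrt(10) = 3.1623
SS = 2.33 * 12.1 * 3.1623
SS = 89.2 units

89.2 units


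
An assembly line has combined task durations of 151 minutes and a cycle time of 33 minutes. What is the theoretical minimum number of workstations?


Formula: N_min = ceil(Sum of Task Times / Cycle Time)
N_min = ceil(151 min / 33 min) = ceil(4.5758)
N_min = 5 stations

5


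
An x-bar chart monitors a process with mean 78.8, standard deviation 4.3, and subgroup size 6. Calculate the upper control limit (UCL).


UCL = 78.8 + 3 * 4.3 / sqrt(6)

84.07


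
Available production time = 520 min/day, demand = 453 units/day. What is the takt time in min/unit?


Formula: Takt Time = Available Production Time / Customer Demand
Takt = 520 min/day / 453 units/day
Takt = 1.15 min/unit

1.15 min/unit


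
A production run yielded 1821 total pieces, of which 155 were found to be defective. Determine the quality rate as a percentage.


Formula: Quality Rate = Good Pieces / Total Pieces * 100
Good pieces = 1821 - 155 = 1666
QR = 1666 / 1821 * 100 = 91.5%

91.5%


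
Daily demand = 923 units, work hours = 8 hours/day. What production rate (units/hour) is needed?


Formula: Production Rate = Daily Demand / Available Hours
Rate = 923 units/day / 8 hours/day
Rate = 115.4 units/hour

115.4 units/hour


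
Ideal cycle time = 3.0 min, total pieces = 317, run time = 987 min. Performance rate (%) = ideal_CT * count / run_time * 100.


Formula: Performance = (Ideal CT * Total Count) / Run Time * 100
Ideal output time = 3.0 * 317 = 951.0 min
Performance = 951.0 / 987 * 100 = 96.4%

96.4%


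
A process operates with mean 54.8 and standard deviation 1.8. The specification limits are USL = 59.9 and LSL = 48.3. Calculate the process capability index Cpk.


Cpu = (59.9 - 54.8) / (3 * 1.8) = 0.94
Cpl = (54.8 - 48.3) / (3 * 1.8) = 1.2
Cpk = min(0.94, 1.2) = 0.94

0.94


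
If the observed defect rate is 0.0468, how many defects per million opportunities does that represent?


DPMO = defect_rate * 1000000 = 0.0468 * 1000000

46800


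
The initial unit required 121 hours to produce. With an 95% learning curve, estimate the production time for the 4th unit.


Formula: T_n = T_1 * (learning_rate)^(log2(n)) where learning_rate = rate/100
Doublings = log2(4) = 2
T_n = 121 * 0.95^2
T_n = 121 * 0.9025 = 109.2 hours

109.2 hours


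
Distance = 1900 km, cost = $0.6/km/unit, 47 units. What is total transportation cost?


TC = dist * cost * units = 1900 * 0.6 * 47 = $53580.00

$53580.00


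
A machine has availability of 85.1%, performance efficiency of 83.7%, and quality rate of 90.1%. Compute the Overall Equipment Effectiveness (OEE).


Formula: OEE = Availability * Performance * Quality / 10000
A * P = 85.1% * 83.7% / 100 = 71.23%
OEE = 71.23% * 90.1% / 100 = 64.2%

64.2%


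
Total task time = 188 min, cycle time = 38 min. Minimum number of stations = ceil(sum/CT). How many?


Formula: N_min = ceil(Sum of Task Times / Cycle Time)
N_min = ceil(188 min / 38 min) = ceil(4.9474)
N_min = 5 stations

5


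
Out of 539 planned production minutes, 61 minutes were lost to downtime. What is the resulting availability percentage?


Formula: Availability = (Planned Time - Downtime) / Planned Time * 100
Uptime = 539 - 61 = 478 min
Availability = 478 / 539 * 100 = 88.7%

88.7%


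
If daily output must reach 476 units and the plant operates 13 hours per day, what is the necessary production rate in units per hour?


Formula: Production Rate = Daily Demand / Available Hours
Rate = 476 units/day / 13 hours/day
Rate = 36.6 units/hour

36.6 units/hour


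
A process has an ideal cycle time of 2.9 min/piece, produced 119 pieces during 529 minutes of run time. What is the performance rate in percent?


Formula: Performance = (Ideal CT * Total Count) / Run Time * 100
Ideal output time = 2.9 * 119 = 345.1 min
Performance = 345.1 / 529 * 100 = 65.2%

65.2%


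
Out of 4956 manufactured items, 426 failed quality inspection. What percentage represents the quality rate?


Formula: Quality Rate = Good Pieces / Total Pieces * 100
Good pieces = 4956 - 426 = 4530
QR = 4530 / 4956 * 100 = 91.4%

91.4%


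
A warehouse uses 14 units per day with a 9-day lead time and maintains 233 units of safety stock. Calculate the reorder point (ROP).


Formula: ROP = (Daily Demand * Lead Time) + Safety Stock
Demand during lead time = 14 * 9 = 126 units
ROP = 126 + 233 = 359 units

359 units


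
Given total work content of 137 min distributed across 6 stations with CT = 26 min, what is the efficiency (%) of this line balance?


Formula: Efficiency = Sum of Task Times / (N_stations * CT) * 100
Total station capacity = 6 stations * 26 min = 156 min
Efficiency = 137 / 156 * 100 = 87.8%

87.8%


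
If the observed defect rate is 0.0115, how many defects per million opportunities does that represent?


DPMO = defect_rate * 1000000 = 0.0115 * 1000000

11500


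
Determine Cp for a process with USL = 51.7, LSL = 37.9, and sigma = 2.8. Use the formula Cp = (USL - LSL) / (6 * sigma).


Cp = (51.7 - 37.9) / (6 * 2.8)

0.82


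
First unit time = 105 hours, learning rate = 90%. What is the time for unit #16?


Formula: T_n = T_1 * (learning_rate)^(log2(n)) where learning_rate = rate/100
Doublings = log2(16) = 4
T_n = 105 * 0.9^4
T_n = 105 * 0.6561 = 68.9 hours

68.9 hours


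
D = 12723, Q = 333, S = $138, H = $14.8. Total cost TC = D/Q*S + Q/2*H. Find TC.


TC = 12723/333 * 138 + 333/2 * 14.8

$7736.79


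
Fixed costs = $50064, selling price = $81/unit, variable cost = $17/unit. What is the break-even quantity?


Formula: BEQ = Fixed Costs / (Price - Variable Cost)
Contribution margin = $81 - $17 = $64/unit
BEQ = ceil($50064 / $64/unit) = ceil(782.25) = 783 units

783 units


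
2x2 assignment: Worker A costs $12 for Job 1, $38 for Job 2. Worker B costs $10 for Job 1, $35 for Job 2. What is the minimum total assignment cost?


Option 1: A->1 + B->2 = $12 + $35 = $47
Option 2: A->2 + B->1 = $38 + $10 = $48
Min cost = min($47, $48) = $47

$47


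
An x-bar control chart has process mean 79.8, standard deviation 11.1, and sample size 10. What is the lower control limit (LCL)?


LCL = 79.8 - 3 * 11.1 / sqrt(10)

69.27


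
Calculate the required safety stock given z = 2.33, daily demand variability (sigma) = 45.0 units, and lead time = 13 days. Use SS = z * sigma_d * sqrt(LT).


Formula: SS = z * sigma_d * sqrt(LT)
sqrt(LT) = sqrt(13) = 3.6056
SS = 2.33 * 45.0 * 3.6056
SS = 378.0 units

378.0 units


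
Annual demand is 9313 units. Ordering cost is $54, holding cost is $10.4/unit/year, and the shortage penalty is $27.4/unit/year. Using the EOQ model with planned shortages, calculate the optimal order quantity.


Formula: EOQ* = sqrt(2DS/H) * sqrt((H+P)/P)
Base EOQ = sqrt(2*9313*54/10.4) = 310.99 units
Correction = sqrt((10.4+27.4)/27.4) = 1.17455
EOQ* = 310.99 * 1.17455 = 365.3 units

365.3 units


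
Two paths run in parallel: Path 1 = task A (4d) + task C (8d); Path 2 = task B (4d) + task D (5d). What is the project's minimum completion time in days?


Path 1 = 4 + 8 = 12 days
Path 2 = 4 + 5 = 9 days
Duration = max(12, 9) = 12 days

12 days


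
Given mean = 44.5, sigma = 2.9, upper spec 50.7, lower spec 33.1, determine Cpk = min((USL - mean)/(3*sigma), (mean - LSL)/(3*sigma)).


Cpu = (50.7 - 44.5) / (3 * 2.9) = 0.71
Cpl = (44.5 - 33.1) / (3 * 2.9) = 1.31
Cpk = min(0.71, 1.31) = 0.71

0.71


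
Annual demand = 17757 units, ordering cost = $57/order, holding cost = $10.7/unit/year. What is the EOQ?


Formula: EOQ = sqrt(2 * D * S / H)
Numerator: 2 * 17757 * 57 = 2024298
2DS/H = 2024298 / 10.7 = 189186.7
EOQ = sqrt(189186.7) = 435.0 units

435.0 units


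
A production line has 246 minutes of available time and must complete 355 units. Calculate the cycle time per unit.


Formula: CT = Available Time / Number of Units
CT = 246 min / 355 units
CT = 0.69 min/unit

0.69 min/unit


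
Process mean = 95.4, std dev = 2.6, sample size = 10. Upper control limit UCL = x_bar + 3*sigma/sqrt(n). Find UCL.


UCL = 95.4 + 3 * 2.6 / sqrt(10)

97.87


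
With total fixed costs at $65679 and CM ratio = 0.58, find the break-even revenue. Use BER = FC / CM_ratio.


Formula: BER = Fixed Costs / Contribution Margin Ratio
BER = $65679 / 0.58
BER = $113239.66 (to the nearest cent)

$113239.66


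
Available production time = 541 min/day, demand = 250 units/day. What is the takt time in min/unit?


Formula: Takt Time = Available Production Time / Customer Demand
Takt = 541 min/day / 250 units/day
Takt = 2.16 min/unit

2.16 min/unit


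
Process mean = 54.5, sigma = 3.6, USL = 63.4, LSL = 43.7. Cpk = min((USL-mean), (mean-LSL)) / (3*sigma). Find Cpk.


Cpu = (63.4 - 54.5) / (3 * 3.6) = 0.82
Cpl = (54.5 - 43.7) / (3 * 3.6) = 1.0
Cpk = min(0.82, 1.0) = 0.82

0.82


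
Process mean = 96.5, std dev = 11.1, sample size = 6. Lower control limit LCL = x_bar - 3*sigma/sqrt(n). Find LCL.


LCL = 96.5 - 3 * 11.1 / sqrt(6)

82.91


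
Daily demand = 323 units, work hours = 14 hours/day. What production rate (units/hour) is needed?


Formula: Production Rate = Daily Demand / Available Hours
Rate = 323 units/day / 14 hours/day
Rate = 23.1 units/hour

23.1 units/hour


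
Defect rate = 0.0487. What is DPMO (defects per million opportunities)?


DPMO = defect_rate * 1000000 = 0.0487 * 1000000

48700


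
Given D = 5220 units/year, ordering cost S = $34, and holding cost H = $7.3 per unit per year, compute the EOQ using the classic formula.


Formula: EOQ = sqrt(2 * D * S / H)
Numerator: 2 * 5220 * 34 = 354960
2DS/H = 354960 / 7.3 = 48624.7
EOQ = sqrt(48624.7) = 220.5 units

220.5 units


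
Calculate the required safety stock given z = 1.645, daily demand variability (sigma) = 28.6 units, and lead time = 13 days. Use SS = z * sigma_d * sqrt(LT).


Formula: SS = z * sigma_d * sqrt(LT)
sqrt(LT) = sqrt(13) = 3.6056
SS = 1.645 * 28.6 * 3.6056
SS = 169.6 units

169.6 units


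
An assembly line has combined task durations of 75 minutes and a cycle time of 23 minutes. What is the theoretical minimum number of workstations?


Formula: N_min = ceil(Sum of Task Times / Cycle Time)
N_min = ceil(75 min / 23 min) = ceil(3.2609)
N_min = 4 stations

4


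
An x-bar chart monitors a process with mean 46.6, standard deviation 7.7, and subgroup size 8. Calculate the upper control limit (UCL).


UCL = 46.6 + 3 * 7.7 / sqrt(8)

54.77


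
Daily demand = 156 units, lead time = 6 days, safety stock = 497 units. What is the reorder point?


Formula: ROP = (Daily Demand * Lead Time) + Safety Stock
Demand during lead time = 156 * 6 = 936 units
ROP = 936 + 497 = 1433 units

1433 units


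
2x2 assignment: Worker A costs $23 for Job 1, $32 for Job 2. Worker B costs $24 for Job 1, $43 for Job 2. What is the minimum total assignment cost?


Option 1: A->1 + B->2 = $23 + $43 = $66
Option 2: A->2 + B->1 = $32 + $24 = $56
Min cost = min($66, $56) = $56

$56
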